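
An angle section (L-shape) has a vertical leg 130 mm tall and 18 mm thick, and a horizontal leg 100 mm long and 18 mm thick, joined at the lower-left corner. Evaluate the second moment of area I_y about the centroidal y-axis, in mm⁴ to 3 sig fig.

Split into non-overlapping primitives; take the origin at the lower-left of the bounding box.
Vertical leg: 18 × 130, A = 2 340 mm², x = 9 mm, Ī = 63 180 mm⁴.
Horizontal leg (remainder): 82 × 18, A = 1 476 mm², x = 59 mm, Ī = 827 052 mm⁴.
Centroid: x̄ = ΣA·x / ΣA = 28.34 mm.
Transfer each piece to the centroidal y-axis using Ī + A·d² with d = x − 28.34:
  vertical leg: d = -19.34 mm → contributes +938 389 mm⁴
  horizontal leg (remainder): d = 30.66 mm → contributes +2 214 579 mm⁴
Total I = 3 152 968 mm⁴.

I_y ≈ 3.15 × 10⁶ mm⁴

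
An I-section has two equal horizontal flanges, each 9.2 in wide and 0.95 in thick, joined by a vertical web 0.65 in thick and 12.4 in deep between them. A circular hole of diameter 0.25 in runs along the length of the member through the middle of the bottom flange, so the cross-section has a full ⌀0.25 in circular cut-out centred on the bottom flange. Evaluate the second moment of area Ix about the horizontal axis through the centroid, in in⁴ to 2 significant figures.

Ix ≈ 880 in⁴

Treat the section as a set of non-overlapping primitives; coordinates are from the bounding-box lower-left.
Bottom flange: 9.2 × 0.95, A = 8.74 in², y = 0.475 in, Ī = 0.6573 in⁴.
Web: 0.65 × 12.4, A = 8.06 in², y = 7.15 in, Ī = 103.3 in⁴.
Top flange: 9.2 × 0.95, A = 8.74 in², y = 13.83 in, Ī = 0.6573 in⁴.
Hole (subtracted): ⌀0.25, A = 0.04909 in², y = 0.475 in, Ī = 0.0001917 in⁴.
Centroid: ȳ = ΣA·y / ΣA = 7.163 in.
Transfer each piece to the horizontal axis through the centroid using Ī + A·d² with d = y − 7.163:
  bottom flange: d = -6.688 in → contributes +391.6 in⁴
  web: d = -0.01285 in → contributes +103.3 in⁴
  top flange: d = 6.662 in → contributes +388.6 in⁴
  hole: d = -6.688 in → contributes −2.196 in⁴
Total I = 881.2 in⁴.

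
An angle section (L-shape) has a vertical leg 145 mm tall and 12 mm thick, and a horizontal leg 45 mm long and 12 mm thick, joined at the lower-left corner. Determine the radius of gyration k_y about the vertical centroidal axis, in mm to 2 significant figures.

Break the section into simple shapes (no overlaps), measuring from the bottom-left corner of the bounding box.
Vertical leg: 12 × 145, A = 1 740 mm², x = 6 mm, Ī = 20 880 mm⁴.
Horizontal leg (remainder): 33 × 12, A = 396 mm², x = 28.5 mm, Ī = 35 937 mm⁴.
Centroid: x̄ = ΣA·x / ΣA = 10.17 mm.
Transfer each piece to the vertical centroidal axis using Ī + A·d² with d = x − 10.17:
  vertical leg: d = -4.171 mm → contributes +51 156 mm⁴
  horizontal leg (remainder): d = 18.33 mm → contributes +168 969 mm⁴
Total I = 220 125 mm⁴.
Radius of gyration: k = √(I/A) = √(220 125 / 2 136) = 10.15 mm.

k_y ≈ 10 mm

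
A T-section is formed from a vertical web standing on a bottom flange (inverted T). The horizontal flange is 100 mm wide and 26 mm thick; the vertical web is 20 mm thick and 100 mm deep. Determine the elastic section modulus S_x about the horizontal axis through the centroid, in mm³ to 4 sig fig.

S_x ≈ 7.359 × 10⁴ mm³

Treat the section as a set of non-overlapping primitives; coordinates are from the bounding-box lower-left.
Flange: 100 × 26, A = 2 600 mm², y = 13 mm, Ī = 146 467 mm⁴.
Web: 20 × 100, A = 2 000 mm², y = 76 mm, Ī = 1 666 667 mm⁴.
Centroid: ȳ = ΣA·y / ΣA = 40.3913 mm.
Transfer each piece to the horizontal axis through the centroid using Ī + A·d² with d = y − 40.3913:
  flange: d = -27.3913 mm → contributes +2 097 204 mm⁴
  web: d = 35.6087 mm → contributes +4 202 625 mm⁴
Total I = 6 299 829 mm⁴.
Extreme fibre distance c = 85.6087 mm; S = I/c = 73588.7 mm³.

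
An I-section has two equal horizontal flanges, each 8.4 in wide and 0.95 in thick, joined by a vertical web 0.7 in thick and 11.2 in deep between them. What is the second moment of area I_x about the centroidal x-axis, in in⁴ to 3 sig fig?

I_x ≈ 672 in⁴

Treat the section as a set of non-overlapping primitives; coordinates are from the bounding-box lower-left.
Bottom flange: 8.4 × 0.95, A = 7.98 in², y = 0.475 in, Ī = 0.60016 in⁴.
Web: 0.7 × 11.2, A = 7.84 in², y = 6.55 in, Ī = 81.954 in⁴.
Top flange: 8.4 × 0.95, A = 7.98 in², y = 12.625 in, Ī = 0.60016 in⁴.
By symmetry the centroid is at mid-height, ȳ = 6.55 in.
Transfer each piece to the centroidal x-axis using Ī + A·d² with d = y − 6.55:
  bottom flange: d = -6.075 in → contributes +295.11 in⁴
  web: d = 0 in → contributes +81.954 in⁴
  top flange: d = 6.075 in → contributes +295.11 in⁴
Total I = 672.17 in⁴.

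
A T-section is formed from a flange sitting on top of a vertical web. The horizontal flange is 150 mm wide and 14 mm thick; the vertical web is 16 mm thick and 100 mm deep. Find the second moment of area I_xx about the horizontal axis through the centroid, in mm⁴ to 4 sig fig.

I_xx ≈ 4.318 × 10⁶ mm⁴

Decompose the section into non-overlapping parts with the origin at the bottom-left of its bounding rectangle.
Flange: 150 × 14, A = 2 100 mm², y = 107 mm, Ī = 34 300 mm⁴.
Web: 16 × 100, A = 1 600 mm², y = 50 mm, Ī = 1 333 333 mm⁴.
Centroid: ȳ = ΣA·y / ΣA = 82.3514 mm.
Transfer each piece to the horizontal axis through the centroid using Ī + A·d² with d = y − 82.3514:
  flange: d = 24.6486 mm → contributes +1 310 167 mm⁴
  web: d = -32.3514 mm → contributes +3 007 909 mm⁴
Total I = 4 318 077 mm⁴.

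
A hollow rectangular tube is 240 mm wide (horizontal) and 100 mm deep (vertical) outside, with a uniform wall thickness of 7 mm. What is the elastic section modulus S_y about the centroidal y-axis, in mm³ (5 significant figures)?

S_y ≈ 2.7062 × 10⁵ mm³

Break the section into simple shapes (no overlaps), measuring from the bottom-left corner of the bounding box.
Outer rectangle: 240 × 100, A = 24 000 mm², x = 120 mm, Ī = 115 200 000 mm⁴.
Inner void (subtracted): 226 × 86, A = 19 436 mm², x = 120 mm, Ī = 82 726 095 mm⁴.
By symmetry the centroid is at mid-width, x̄ = 120 mm.
All pieces are centred on the centroidal y-axis, so I = ΣĪ (holes subtracted) = 32 473 905 mm⁴.
Extreme fibre distance c = 120 mm; S = I/c = 270615.9 mm³.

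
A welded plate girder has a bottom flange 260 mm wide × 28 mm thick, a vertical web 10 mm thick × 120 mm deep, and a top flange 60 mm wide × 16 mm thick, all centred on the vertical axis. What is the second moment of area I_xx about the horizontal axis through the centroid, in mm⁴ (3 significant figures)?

I_xx ≈ 2.25 × 10⁷ mm⁴

Decompose the section into non-overlapping parts with the origin at the bottom-left of its bounding rectangle.
Bottom plate: 260 × 28, A = 7 280 mm², y = 14 mm, Ī = 475 627 mm⁴.
Web plate: 10 × 120, A = 1 200 mm², y = 88 mm, Ī = 1 440 000 mm⁴.
Top plate: 60 × 16, A = 960 mm², y = 156 mm, Ī = 20 480 mm⁴.
Centroid: ȳ = ΣA·y / ΣA = 37.847 mm.
Transfer each piece to the horizontal axis through the centroid using Ī + A·d² with d = y − 37.847:
  bottom plate: d = -23.847 mm → contributes +4 615 772 mm⁴
  web plate: d = 50.153 mm → contributes +4 458 333 mm⁴
  top plate: d = 118.15 mm → contributes +13 422 102 mm⁴
Total I = 22 496 207 mm⁴.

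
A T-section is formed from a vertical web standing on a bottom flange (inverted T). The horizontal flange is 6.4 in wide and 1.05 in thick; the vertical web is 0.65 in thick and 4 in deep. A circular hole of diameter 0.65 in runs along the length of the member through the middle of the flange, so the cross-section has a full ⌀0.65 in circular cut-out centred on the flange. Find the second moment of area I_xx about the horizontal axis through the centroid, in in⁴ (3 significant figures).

I_xx ≈ 15.9 in⁴

Decompose the section into non-overlapping parts with the origin at the bottom-left of its bounding rectangle.
Flange: 6.4 × 1.05, A = 6.72 in², y = 0.525 in, Ī = 0.6174 in⁴.
Web: 0.65 × 4, A = 2.6 in², y = 3.05 in, Ī = 3.4667 in⁴.
Hole (subtracted): ⌀0.65, A = 0.33183 in², y = 0.525 in, Ī = 0.0087624 in⁴.
Centroid: ȳ = ΣA·y / ΣA = 1.2554 in.
Transfer each piece to the horizontal axis through the centroid using Ī + A·d² with d = y − 1.2554:
  flange: d = -0.7304 in → contributes +4.2025 in⁴
  web: d = 1.7946 in → contributes +11.84 in⁴
  hole: d = -0.7304 in → contributes −0.18579 in⁴
Total I = 15.857 in⁴.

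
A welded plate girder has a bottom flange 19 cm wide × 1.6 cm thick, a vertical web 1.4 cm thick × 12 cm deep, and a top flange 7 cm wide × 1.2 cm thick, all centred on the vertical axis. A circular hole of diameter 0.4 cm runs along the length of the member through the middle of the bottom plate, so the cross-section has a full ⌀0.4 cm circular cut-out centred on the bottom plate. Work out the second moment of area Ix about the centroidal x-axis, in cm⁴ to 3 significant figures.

Split into non-overlapping primitives; take the origin at the lower-left of the bounding box.
Bottom plate: 19 × 1.6, A = 30.4 cm², y = 0.8 cm, Ī = 6.4853 cm⁴.
Web plate: 1.4 × 12, A = 16.8 cm², y = 7.6 cm, Ī = 201.6 cm⁴.
Top plate: 7 × 1.2, A = 8.4 cm², y = 14.2 cm, Ī = 1.008 cm⁴.
Hole (subtracted): ⌀0.4, A = 0.12566 cm², y = 0.8 cm, Ī = 0.0012566 cm⁴.
Centroid: ȳ = ΣA·y / ΣA = 4.8884 cm.
Transfer each piece to the centroidal x-axis using Ī + A·d² with d = y − 4.8884:
  bottom plate: d = -4.0884 cm → contributes +514.62 cm⁴
  web plate: d = 2.7116 cm → contributes +325.13 cm⁴
  top plate: d = 9.3116 cm → contributes +729.34 cm⁴
  hole: d = -4.0884 cm → contributes −2.1017 cm⁴
Total I = 1 567 cm⁴.

Ix ≈ 1570 cm⁴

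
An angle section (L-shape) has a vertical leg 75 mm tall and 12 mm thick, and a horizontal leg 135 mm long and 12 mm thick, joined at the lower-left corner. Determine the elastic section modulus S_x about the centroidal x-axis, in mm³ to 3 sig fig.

Treat the section as a set of non-overlapping primitives; coordinates are from the bounding-box lower-left.
Vertical leg: 12 × 75, A = 900 mm², y = 37.5 mm, Ī = 421 875 mm⁴.
Horizontal leg (remainder): 123 × 12, A = 1 476 mm², y = 6 mm, Ī = 17 712 mm⁴.
Centroid: ȳ = ΣA·y / ΣA = 17.932 mm.
Transfer each piece to the centroidal x-axis using Ī + A·d² with d = y − 17.932:
  vertical leg: d = 19.568 mm → contributes +766 497 mm⁴
  horizontal leg (remainder): d = -11.932 mm → contributes +227 848 mm⁴
Total I = 994 345 mm⁴.
Extreme fibre distance c = 57.068 mm; S = I/c = 17 424 mm³.

S_x ≈ 1.74 × 10⁴ mm³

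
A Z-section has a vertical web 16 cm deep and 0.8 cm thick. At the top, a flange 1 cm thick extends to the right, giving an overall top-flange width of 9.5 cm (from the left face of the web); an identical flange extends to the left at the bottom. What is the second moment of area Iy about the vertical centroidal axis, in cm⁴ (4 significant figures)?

Decompose the section into non-overlapping parts with the origin at the bottom-left of its bounding rectangle.
Web: 0.8 × 16, A = 12.8 cm², x = 9.1 cm, Ī = 0.682667 cm⁴.
Top flange (beyond web): 8.7 × 1, A = 8.7 cm², x = 13.85 cm, Ī = 54.8753 cm⁴.
Bottom flange (beyond web): 8.7 × 1, A = 8.7 cm², x = 4.35 cm, Ī = 54.8753 cm⁴.
Centroid: x̄ = ΣA·x / ΣA = 9.1 cm.
Transfer each piece to the vertical centroidal axis using Ī + A·d² with d = x − 9.1:
  web: d = 0 cm → contributes +0.682667 cm⁴
  top flange (beyond web): d = 4.75 cm → contributes +251.169 cm⁴
  bottom flange (beyond web): d = -4.75 cm → contributes +251.169 cm⁴
Total I = 503.021 cm⁴.

Iy ≈ 503.0 cm⁴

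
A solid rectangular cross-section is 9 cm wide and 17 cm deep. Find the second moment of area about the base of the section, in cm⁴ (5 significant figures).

I_base ≈ 1.4739 × 10⁴ cm⁴

The section: 9 × 17, A = 153 cm², y = 8.5 cm, Ī = 3684.75 cm⁴.
Transfer it to a horizontal axis along the bottom face using Ī + A·d² with d = y − 0:
  the section: d = 8.5 cm → contributes +14 739 cm⁴
Total I = 14 739 cm⁴.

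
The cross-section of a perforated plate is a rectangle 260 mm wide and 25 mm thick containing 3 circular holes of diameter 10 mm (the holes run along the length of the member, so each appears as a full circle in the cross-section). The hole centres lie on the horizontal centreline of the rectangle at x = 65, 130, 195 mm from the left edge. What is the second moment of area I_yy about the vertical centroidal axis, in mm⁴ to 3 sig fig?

Break the section into simple shapes (no overlaps), measuring from the bottom-left corner of the bounding box.
Plate: 260 × 25, A = 6 500 mm², x = 130 mm, Ī = 36 616 667 mm⁴.
Hole 1 (subtracted): ⌀10, A = 78.54 mm², x = 65 mm, Ī = 490.87 mm⁴.
Hole 2 (subtracted): ⌀10, A = 78.54 mm², x = 130 mm, Ī = 490.87 mm⁴.
Hole 3 (subtracted): ⌀10, A = 78.54 mm², x = 195 mm, Ī = 490.87 mm⁴.
By symmetry the centroid is at mid-width, x̄ = 130 mm.
Transfer each piece to the vertical centroidal axis using Ī + A·d² with d = x − 130:
  plate: d = 0 mm → contributes +36 616 667 mm⁴
  hole 1: d = -65 mm → contributes −332 322 mm⁴
  hole 2: d = 0 mm → contributes −490.87 mm⁴
  hole 3: d = 65 mm → contributes −332 322 mm⁴
Total I = 35 951 533 mm⁴.

I_yy ≈ 3.60 × 10⁷ mm⁴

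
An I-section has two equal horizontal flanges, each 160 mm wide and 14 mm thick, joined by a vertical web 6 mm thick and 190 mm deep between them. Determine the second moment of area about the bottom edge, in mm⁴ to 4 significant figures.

I_base ≈ 1.169 × 10⁸ mm⁴

Break the section into simple shapes (no overlaps), measuring from the bottom-left corner of the bounding box.
Bottom flange: 160 × 14, A = 2 240 mm², y = 7 mm, Ī = 36586.7 mm⁴.
Web: 6 × 190, A = 1 140 mm², y = 109 mm, Ī = 3 429 500 mm⁴.
Top flange: 160 × 14, A = 2 240 mm², y = 211 mm, Ī = 36586.7 mm⁴.
Transfer each piece to the bottom edge using Ī + A·d² with d = y − 0:
  bottom flange: d = 7 mm → contributes +146 347 mm⁴
  web: d = 109 mm → contributes +16 973 840 mm⁴
  top flange: d = 211 mm → contributes +99 763 627 mm⁴
Total I = 116 883 813 mm⁴.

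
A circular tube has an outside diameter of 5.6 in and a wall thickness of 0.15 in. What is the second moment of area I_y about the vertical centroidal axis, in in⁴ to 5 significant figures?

I_y ≈ 9.5427 in⁴

Break the section into simple shapes (no overlaps), measuring from the bottom-left corner of the bounding box.
Outer circle: ⌀5.6, A = 24.63009 in², x = 2.8 in, Ī = 48.27497 in⁴.
Bore (subtracted): ⌀5.3, A = 22.06183 in², x = 2.8 in, Ī = 38.73231 in⁴.
By symmetry the centroid is at mid-width, x̄ = 2.8 in.
All pieces are centred on the vertical centroidal axis, so I = ΣĪ (holes subtracted) = 9.542661 in⁴.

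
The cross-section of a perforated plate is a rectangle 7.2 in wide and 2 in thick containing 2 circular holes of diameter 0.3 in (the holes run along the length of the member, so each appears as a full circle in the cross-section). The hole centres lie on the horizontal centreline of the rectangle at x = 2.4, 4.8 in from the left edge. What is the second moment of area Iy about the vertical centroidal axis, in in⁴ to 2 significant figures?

Iy ≈ 62 in⁴

Split into non-overlapping primitives; take the origin at the lower-left of the bounding box.
Plate: 7.2 × 2, A = 14.4 in², x = 3.6 in, Ī = 62.21 in⁴.
Hole 1 (subtracted): ⌀0.3, A = 0.07069 in², x = 2.4 in, Ī = 0.0003976 in⁴.
Hole 2 (subtracted): ⌀0.3, A = 0.07069 in², x = 4.8 in, Ī = 0.0003976 in⁴.
By symmetry the centroid is at mid-width, x̄ = 3.6 in.
Transfer each piece to the vertical centroidal axis using Ī + A·d² with d = x − 3.6:
  plate: d = 0 in → contributes +62.21 in⁴
  hole 1: d = -1.2 in → contributes −0.1022 in⁴
  hole 2: d = 1.2 in → contributes −0.1022 in⁴
Total I = 62 in⁴.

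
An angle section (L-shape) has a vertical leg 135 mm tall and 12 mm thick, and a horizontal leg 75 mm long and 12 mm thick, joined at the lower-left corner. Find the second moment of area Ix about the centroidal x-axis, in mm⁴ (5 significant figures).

Ix ≈ 4.4190 × 10⁶ mm⁴

Treat the section as a set of non-overlapping primitives; coordinates are from the bounding-box lower-left.
Vertical leg: 12 × 135, A = 1 620 mm², y = 67.5 mm, Ī = 2 460 375 mm⁴.
Horizontal leg (remainder): 63 × 12, A = 756 mm², y = 6 mm, Ī = 9 072 mm⁴.
Centroid: ȳ = ΣA·y / ΣA = 47.93182 mm.
Transfer each piece to the centroidal x-axis using Ī + A·d² with d = y − 47.93182:
  vertical leg: d = 19.56818 mm → contributes +3 080 695 mm⁴
  horizontal leg (remainder): d = -41.93182 mm → contributes +1 338 330 mm⁴
Total I = 4 419 025 mm⁴.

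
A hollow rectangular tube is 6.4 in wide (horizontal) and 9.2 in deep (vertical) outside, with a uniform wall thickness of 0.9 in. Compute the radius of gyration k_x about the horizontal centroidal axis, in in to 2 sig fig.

k_x ≈ 3.2 in

Break the section into simple shapes (no overlaps), measuring from the bottom-left corner of the bounding box.
Outer rectangle: 6.4 × 9.2, A = 58.88 in², y = 4.6 in, Ī = 415.3 in⁴.
Inner void (subtracted): 4.6 × 7.4, A = 34.04 in², y = 4.6 in, Ī = 155.3 in⁴.
By symmetry the centroid is at mid-height, ȳ = 4.6 in.
All pieces are centred on the horizontal centroidal axis, so I = ΣĪ (holes subtracted) = 260 in⁴.
Radius of gyration: k = √(I/A) = √(260 / 24.84) = 3.235 in.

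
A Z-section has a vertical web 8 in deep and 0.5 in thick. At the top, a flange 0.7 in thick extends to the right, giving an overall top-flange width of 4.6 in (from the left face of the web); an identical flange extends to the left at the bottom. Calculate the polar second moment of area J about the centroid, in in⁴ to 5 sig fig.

Treat the section as a set of non-overlapping primitives; coordinates are from the bounding-box lower-left.
Web: 0.5 × 8, A = 4 in², y = 4 in, Ī = 21.33333 in⁴.
Top flange (beyond web): 4.1 × 0.7, A = 2.87 in², y = 7.65 in, Ī = 0.1171917 in⁴.
Bottom flange (beyond web): 4.1 × 0.7, A = 2.87 in², y = 0.35 in, Ī = 0.1171917 in⁴.
Centroid: ȳ = ΣA·y / ΣA = 4 in.
Transfer each piece to the centroidal x-axis using Ī + A·d² with d = y − 4:
  web: d = 0 in → contributes +21.33333 in⁴
  top flange (beyond web): d = 3.65 in → contributes +38.35277 in⁴
  bottom flange (beyond web): d = -3.65 in → contributes +38.35277 in⁴
Total I = 98.03887 in⁴.
For the y-axis: x̄ = 4.35 in.
Repeating about the centroidal y-axis gives I_y = 38.48872 in⁴.
Polar second moment: J = I_x + I_y = 136.5276 in⁴.

J ≈ 136.53 in⁴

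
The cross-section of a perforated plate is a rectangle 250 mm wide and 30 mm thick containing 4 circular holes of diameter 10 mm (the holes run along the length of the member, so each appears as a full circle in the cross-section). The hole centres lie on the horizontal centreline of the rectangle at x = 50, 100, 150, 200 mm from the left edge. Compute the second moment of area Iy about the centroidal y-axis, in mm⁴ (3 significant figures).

Break the section into simple shapes (no overlaps), measuring from the bottom-left corner of the bounding box.
Plate: 250 × 30, A = 7 500 mm², x = 125 mm, Ī = 39 062 500 mm⁴.
Hole 1 (subtracted): ⌀10, A = 78.54 mm², x = 50 mm, Ī = 490.87 mm⁴.
Hole 2 (subtracted): ⌀10, A = 78.54 mm², x = 100 mm, Ī = 490.87 mm⁴.
Hole 3 (subtracted): ⌀10, A = 78.54 mm², x = 150 mm, Ī = 490.87 mm⁴.
Hole 4 (subtracted): ⌀10, A = 78.54 mm², x = 200 mm, Ī = 490.87 mm⁴.
By symmetry the centroid is at mid-width, x̄ = 125 mm.
Transfer each piece to the centroidal y-axis using Ī + A·d² with d = x − 125:
  plate: d = 0 mm → contributes +39 062 500 mm⁴
  hole 1: d = -75 mm → contributes −442 277 mm⁴
  hole 2: d = -25 mm → contributes −49 578 mm⁴
  hole 3: d = 25 mm → contributes −49 578 mm⁴
  hole 4: d = 75 mm → contributes −442 277 mm⁴
Total I = 38 078 789 mm⁴.

Iy ≈ 3.81 × 10⁷ mm⁴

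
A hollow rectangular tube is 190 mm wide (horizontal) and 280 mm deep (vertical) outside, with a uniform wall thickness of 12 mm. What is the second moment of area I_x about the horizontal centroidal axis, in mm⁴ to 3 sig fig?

Split into non-overlapping primitives; take the origin at the lower-left of the bounding box.
Outer rectangle: 190 × 280, A = 53 200 mm², y = 140 mm, Ī = 347 573 333 mm⁴.
Inner void (subtracted): 166 × 256, A = 42 496 mm², y = 140 mm, Ī = 232 084 821 mm⁴.
By symmetry the centroid is at mid-height, ȳ = 140 mm.
All pieces are centred on the horizontal centroidal axis, so I = ΣĪ (holes subtracted) = 115 488 512 mm⁴.

I_x ≈ 1.15 × 10⁸ mm⁴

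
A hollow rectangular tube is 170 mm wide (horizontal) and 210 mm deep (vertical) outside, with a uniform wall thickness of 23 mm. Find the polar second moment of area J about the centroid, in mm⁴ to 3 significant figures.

Split into non-overlapping primitives; take the origin at the lower-left of the bounding box.
Outer rectangle: 170 × 210, A = 35 700 mm², y = 105 mm, Ī = 131 197 500 mm⁴.
Inner void (subtracted): 124 × 164, A = 20 336 mm², y = 105 mm, Ī = 45 579 755 mm⁴.
By symmetry the centroid is at mid-height, ȳ = 105 mm.
All pieces are centred on the centroidal x-axis, so I = ΣĪ (holes subtracted) = 85 617 745 mm⁴.
Repeating about the centroidal y-axis gives I_y = 59 920 305 mm⁴.
Polar second moment: J = I_x + I_y = 145 538 051 mm⁴.

J ≈ 1.46 × 10⁸ mm⁴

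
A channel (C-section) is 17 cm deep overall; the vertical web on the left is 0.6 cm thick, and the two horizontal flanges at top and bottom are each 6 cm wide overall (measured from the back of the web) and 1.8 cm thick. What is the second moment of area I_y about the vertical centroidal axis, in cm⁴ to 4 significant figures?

I_y ≈ 107.8 cm⁴

Decompose the section into non-overlapping parts with the origin at the bottom-left of its bounding rectangle.
Web: 0.6 × 17, A = 10.2 cm², x = 0.3 cm, Ī = 0.306 cm⁴.
Top flange (beyond web): 5.4 × 1.8, A = 9.72 cm², x = 3.3 cm, Ī = 23.6196 cm⁴.
Bottom flange (beyond web): 5.4 × 1.8, A = 9.72 cm², x = 3.3 cm, Ī = 23.6196 cm⁴.
Centroid: x̄ = ΣA·x / ΣA = 2.26761 cm.
Transfer each piece to the vertical centroidal axis using Ī + A·d² with d = x − 2.26761:
  web: d = -1.96761 cm → contributes +39.7952 cm⁴
  top flange (beyond web): d = 1.03239 cm → contributes +33.9794 cm⁴
  bottom flange (beyond web): d = 1.03239 cm → contributes +33.9794 cm⁴
Total I = 107.754 cm⁴.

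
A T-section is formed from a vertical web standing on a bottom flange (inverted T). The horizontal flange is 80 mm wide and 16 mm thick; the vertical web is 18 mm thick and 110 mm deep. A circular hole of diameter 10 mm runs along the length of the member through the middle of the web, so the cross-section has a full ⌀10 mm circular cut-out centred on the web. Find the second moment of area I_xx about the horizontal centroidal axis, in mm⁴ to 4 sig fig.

Break the section into simple shapes (no overlaps), measuring from the bottom-left corner of the bounding box.
Flange: 80 × 16, A = 1 280 mm², y = 8 mm, Ī = 27306.7 mm⁴.
Web: 18 × 110, A = 1 980 mm², y = 71 mm, Ī = 1 996 500 mm⁴.
Hole (subtracted): ⌀10, A = 78.5398 mm², y = 71 mm, Ī = 490.874 mm⁴.
Centroid: ȳ = ΣA·y / ΣA = 45.6531 mm.
Transfer each piece to the horizontal centroidal axis using Ī + A·d² with d = y − 45.6531:
  flange: d = -37.6531 mm → contributes +1 842 039 mm⁴
  web: d = 25.3469 mm → contributes +3 268 577 mm⁴
  hole: d = 25.3469 mm → contributes −50949.8 mm⁴
Total I = 5 059 666 mm⁴.

I_xx ≈ 5.060 × 10⁶ mm⁴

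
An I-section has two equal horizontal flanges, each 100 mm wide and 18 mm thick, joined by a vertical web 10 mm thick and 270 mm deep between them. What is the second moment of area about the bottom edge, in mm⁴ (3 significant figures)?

I_base ≈ 2.39 × 10⁸ mm⁴

Split into non-overlapping primitives; take the origin at the lower-left of the bounding box.
Bottom flange: 100 × 18, A = 1 800 mm², y = 9 mm, Ī = 48 600 mm⁴.
Web: 10 × 270, A = 2 700 mm², y = 153 mm, Ī = 16 402 500 mm⁴.
Top flange: 100 × 18, A = 1 800 mm², y = 297 mm, Ī = 48 600 mm⁴.
Transfer each piece to the base of the section using Ī + A·d² with d = y − 0:
  bottom flange: d = 9 mm → contributes +194 400 mm⁴
  web: d = 153 mm → contributes +79 606 800 mm⁴
  top flange: d = 297 mm → contributes +158 824 800 mm⁴
Total I = 238 626 000 mm⁴.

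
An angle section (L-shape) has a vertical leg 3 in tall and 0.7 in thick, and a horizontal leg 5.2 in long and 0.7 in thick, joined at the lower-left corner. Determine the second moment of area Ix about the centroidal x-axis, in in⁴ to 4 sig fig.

Split into non-overlapping primitives; take the origin at the lower-left of the bounding box.
Vertical leg: 0.7 × 3, A = 2.1 in², y = 1.5 in, Ī = 1.575 in⁴.
Horizontal leg (remainder): 4.5 × 0.7, A = 3.15 in², y = 0.35 in, Ī = 0.128625 in⁴.
Centroid: ȳ = ΣA·y / ΣA = 0.81 in.
Transfer each piece to the centroidal x-axis using Ī + A·d² with d = y − 0.81:
  vertical leg: d = 0.69 in → contributes +2.57481 in⁴
  horizontal leg (remainder): d = -0.46 in → contributes +0.795165 in⁴
Total I = 3.36998 in⁴.

Ix ≈ 3.370 in⁴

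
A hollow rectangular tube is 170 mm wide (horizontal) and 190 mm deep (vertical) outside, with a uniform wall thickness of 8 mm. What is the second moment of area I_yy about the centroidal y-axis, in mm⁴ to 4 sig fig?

I_yy ≈ 2.483 × 10⁷ mm⁴

Treat the section as a set of non-overlapping primitives; coordinates are from the bounding-box lower-left.
Outer rectangle: 170 × 190, A = 32 300 mm², x = 85 mm, Ī = 77 789 167 mm⁴.
Inner void (subtracted): 154 × 174, A = 26 796 mm², x = 85 mm, Ī = 52 957 828 mm⁴.
By symmetry the centroid is at mid-width, x̄ = 85 mm.
All pieces are centred on the centroidal y-axis, so I = ΣĪ (holes subtracted) = 24 831 339 mm⁴.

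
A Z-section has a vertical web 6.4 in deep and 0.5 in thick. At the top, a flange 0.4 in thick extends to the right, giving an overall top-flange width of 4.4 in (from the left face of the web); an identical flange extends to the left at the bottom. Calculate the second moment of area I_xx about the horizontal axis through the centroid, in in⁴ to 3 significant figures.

I_xx ≈ 39.0 in⁴

Decompose the section into non-overlapping parts with the origin at the bottom-left of its bounding rectangle.
Web: 0.5 × 6.4, A = 3.2 in², y = 3.2 in, Ī = 10.923 in⁴.
Top flange (beyond web): 3.9 × 0.4, A = 1.56 in², y = 6.2 in, Ī = 0.0208 in⁴.
Bottom flange (beyond web): 3.9 × 0.4, A = 1.56 in², y = 0.2 in, Ī = 0.0208 in⁴.
Centroid: ȳ = ΣA·y / ΣA = 3.2 in.
Transfer each piece to the horizontal axis through the centroid using Ī + A·d² with d = y − 3.2:
  web: d = 0 in → contributes +10.923 in⁴
  top flange (beyond web): d = 3 in → contributes +14.061 in⁴
  bottom flange (beyond web): d = -3 in → contributes +14.061 in⁴
Total I = 39.044 in⁴.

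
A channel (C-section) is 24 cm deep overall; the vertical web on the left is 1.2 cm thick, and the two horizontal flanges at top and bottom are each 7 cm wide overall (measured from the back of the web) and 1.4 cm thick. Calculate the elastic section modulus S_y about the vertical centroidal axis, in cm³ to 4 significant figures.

Treat the section as a set of non-overlapping primitives; coordinates are from the bounding-box lower-left.
Web: 1.2 × 24, A = 28.8 cm², x = 0.6 cm, Ī = 3.456 cm⁴.
Top flange (beyond web): 5.8 × 1.4, A = 8.12 cm², x = 4.1 cm, Ī = 22.7631 cm⁴.
Bottom flange (beyond web): 5.8 × 1.4, A = 8.12 cm², x = 4.1 cm, Ī = 22.7631 cm⁴.
Centroid: x̄ = ΣA·x / ΣA = 1.86199 cm.
Transfer each piece to the vertical centroidal axis using Ī + A·d² with d = x − 1.86199:
  web: d = -1.26199 cm → contributes +49.3234 cm⁴
  top flange (beyond web): d = 2.23801 cm → contributes +63.4336 cm⁴
  bottom flange (beyond web): d = 2.23801 cm → contributes +63.4336 cm⁴
Total I = 176.191 cm⁴.
Extreme fibre distance c = 5.13801 cm; S = I/c = 34.2916 cm³.

S_y ≈ 34.29 cm³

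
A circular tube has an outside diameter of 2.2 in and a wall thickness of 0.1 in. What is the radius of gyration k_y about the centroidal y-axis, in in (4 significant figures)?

Split into non-overlapping primitives; take the origin at the lower-left of the bounding box.
Outer circle: ⌀2.2, A = 3.80133 in², x = 1.1 in, Ī = 1.1499 in⁴.
Bore (subtracted): ⌀2, A = 3.14159 in², x = 1.1 in, Ī = 0.785398 in⁴.
By symmetry the centroid is at mid-width, x̄ = 1.1 in.
All pieces are centred on the centroidal y-axis, so I = ΣĪ (holes subtracted) = 0.364503 in⁴.
Radius of gyration: k = √(I/A) = √(0.364503 / 0.659734) = 0.743303 in.

k_y ≈ 0.7433 in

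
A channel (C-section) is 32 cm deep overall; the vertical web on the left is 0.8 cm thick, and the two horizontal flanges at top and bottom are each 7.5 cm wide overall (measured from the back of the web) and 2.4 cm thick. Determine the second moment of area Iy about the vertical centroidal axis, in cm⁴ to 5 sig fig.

Iy ≈ 322.11 cm⁴

Split into non-overlapping primitives; take the origin at the lower-left of the bounding box.
Web: 0.8 × 32, A = 25.6 cm², x = 0.4 cm, Ī = 1.365333 cm⁴.
Top flange (beyond web): 6.7 × 2.4, A = 16.08 cm², x = 4.15 cm, Ī = 60.1526 cm⁴.
Bottom flange (beyond web): 6.7 × 2.4, A = 16.08 cm², x = 4.15 cm, Ī = 60.1526 cm⁴.
Centroid: x̄ = ΣA·x / ΣA = 2.48795 cm.
Transfer each piece to the vertical centroidal axis using Ī + A·d² with d = x − 2.48795:
  web: d = -2.08795 cm → contributes +112.9694 cm⁴
  top flange (beyond web): d = 1.66205 cm → contributes +104.5721 cm⁴
  bottom flange (beyond web): d = 1.66205 cm → contributes +104.5721 cm⁴
Total I = 322.1137 cm⁴.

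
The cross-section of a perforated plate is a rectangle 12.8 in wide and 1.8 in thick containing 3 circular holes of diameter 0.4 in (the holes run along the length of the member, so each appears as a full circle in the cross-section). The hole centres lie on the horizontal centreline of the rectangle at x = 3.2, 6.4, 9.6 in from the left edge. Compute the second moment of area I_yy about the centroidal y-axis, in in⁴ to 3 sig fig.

I_yy ≈ 312 in⁴

Split into non-overlapping primitives; take the origin at the lower-left of the bounding box.
Plate: 12.8 × 1.8, A = 23.04 in², x = 6.4 in, Ī = 314.57 in⁴.
Hole 1 (subtracted): ⌀0.4, A = 0.12566 in², x = 3.2 in, Ī = 0.0012566 in⁴.
Hole 2 (subtracted): ⌀0.4, A = 0.12566 in², x = 6.4 in, Ī = 0.0012566 in⁴.
Hole 3 (subtracted): ⌀0.4, A = 0.12566 in², x = 9.6 in, Ī = 0.0012566 in⁴.
By symmetry the centroid is at mid-width, x̄ = 6.4 in.
Transfer each piece to the centroidal y-axis using Ī + A·d² with d = x − 6.4:
  plate: d = 0 in → contributes +314.57 in⁴
  hole 1: d = -3.2 in → contributes −1.2881 in⁴
  hole 2: d = 0 in → contributes −0.0012566 in⁴
  hole 3: d = 3.2 in → contributes −1.2881 in⁴
Total I = 312 in⁴.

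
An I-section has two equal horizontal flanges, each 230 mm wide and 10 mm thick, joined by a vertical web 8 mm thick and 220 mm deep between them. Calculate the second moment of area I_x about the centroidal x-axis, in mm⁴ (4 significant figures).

Break the section into simple shapes (no overlaps), measuring from the bottom-left corner of the bounding box.
Bottom flange: 230 × 10, A = 2 300 mm², y = 5 mm, Ī = 19166.7 mm⁴.
Web: 8 × 220, A = 1 760 mm², y = 120 mm, Ī = 7 098 667 mm⁴.
Top flange: 230 × 10, A = 2 300 mm², y = 235 mm, Ī = 19166.7 mm⁴.
By symmetry the centroid is at mid-height, ȳ = 120 mm.
Transfer each piece to the centroidal x-axis using Ī + A·d² with d = y − 120:
  bottom flange: d = -115 mm → contributes +30 436 667 mm⁴
  web: d = 0 mm → contributes +7 098 667 mm⁴
  top flange: d = 115 mm → contributes +30 436 667 mm⁴
Total I = 67 972 000 mm⁴.

I_x ≈ 6.797 × 10⁷ mm⁴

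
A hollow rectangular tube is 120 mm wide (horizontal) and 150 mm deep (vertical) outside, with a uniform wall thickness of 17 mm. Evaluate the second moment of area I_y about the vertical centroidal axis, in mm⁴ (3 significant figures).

I_y ≈ 1.55 × 10⁷ mm⁴

Decompose the section into non-overlapping parts with the origin at the bottom-left of its bounding rectangle.
Outer rectangle: 120 × 150, A = 18 000 mm², x = 60 mm, Ī = 21 600 000 mm⁴.
Inner void (subtracted): 86 × 116, A = 9 976 mm², x = 60 mm, Ī = 6 148 541 mm⁴.
By symmetry the centroid is at mid-width, x̄ = 60 mm.
All pieces are centred on the vertical centroidal axis, so I = ΣĪ (holes subtracted) = 15 451 459 mm⁴.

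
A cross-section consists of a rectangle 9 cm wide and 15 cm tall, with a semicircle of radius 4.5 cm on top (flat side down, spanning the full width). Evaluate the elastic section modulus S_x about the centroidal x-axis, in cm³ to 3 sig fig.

Break the section into simple shapes (no overlaps), measuring from the bottom-left corner of the bounding box.
Rectangular body: 9 × 15, A = 135 cm², y = 7.5 cm, Ī = 2531.3 cm⁴.
Semicircular cap: semicircle r = 4.5, A = 31.809 cm², y = 16.91 cm, Ī = 45.007 cm⁴.
Centroid: ȳ = ΣA·y / ΣA = 9.2944 cm.
Transfer each piece to the centroidal x-axis using Ī + A·d² with d = y − 9.2944:
  rectangular body: d = -1.7944 cm → contributes +2965.9 cm⁴
  semicircular cap: d = 7.6155 cm → contributes +1889.8 cm⁴
Total I = 4855.7 cm⁴.
Extreme fibre distance c = 10.206 cm; S = I/c = 475.78 cm³.

S_x ≈ 476 cm³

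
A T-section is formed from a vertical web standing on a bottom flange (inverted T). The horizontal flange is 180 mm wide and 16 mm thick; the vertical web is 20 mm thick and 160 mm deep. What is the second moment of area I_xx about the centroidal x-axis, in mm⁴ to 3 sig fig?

I_xx ≈ 1.86 × 10⁷ mm⁴

Break the section into simple shapes (no overlaps), measuring from the bottom-left corner of the bounding box.
Flange: 180 × 16, A = 2 880 mm², y = 8 mm, Ī = 61 440 mm⁴.
Web: 20 × 160, A = 3 200 mm², y = 96 mm, Ī = 6 826 667 mm⁴.
Centroid: ȳ = ΣA·y / ΣA = 54.316 mm.
Transfer each piece to the centroidal x-axis using Ī + A·d² with d = y − 54.316:
  flange: d = -46.316 mm → contributes +6 239 479 mm⁴
  web: d = 41.684 mm → contributes +12 386 902 mm⁴
Total I = 18 626 380 mm⁴.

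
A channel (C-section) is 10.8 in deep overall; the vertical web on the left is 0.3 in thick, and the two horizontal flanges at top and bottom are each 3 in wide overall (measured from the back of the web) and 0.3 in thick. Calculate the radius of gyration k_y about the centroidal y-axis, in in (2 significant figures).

Decompose the section into non-overlapping parts with the origin at the bottom-left of its bounding rectangle.
Web: 0.3 × 10.8, A = 3.24 in², x = 0.15 in, Ī = 0.0243 in⁴.
Top flange (beyond web): 2.7 × 0.3, A = 0.81 in², x = 1.65 in, Ī = 0.4921 in⁴.
Bottom flange (beyond web): 2.7 × 0.3, A = 0.81 in², x = 1.65 in, Ī = 0.4921 in⁴.
Centroid: x̄ = ΣA·x / ΣA = 0.65 in.
Transfer each piece to the centroidal y-axis using Ī + A·d² with d = x − 0.65:
  web: d = -0.5 in → contributes +0.8343 in⁴
  top flange (beyond web): d = 1 in → contributes +1.302 in⁴
  bottom flange (beyond web): d = 1 in → contributes +1.302 in⁴
Total I = 3.438 in⁴.
Radius of gyration: k = √(I/A) = √(3.438 / 4.86) = 0.8411 in.

k_y ≈ 0.84 in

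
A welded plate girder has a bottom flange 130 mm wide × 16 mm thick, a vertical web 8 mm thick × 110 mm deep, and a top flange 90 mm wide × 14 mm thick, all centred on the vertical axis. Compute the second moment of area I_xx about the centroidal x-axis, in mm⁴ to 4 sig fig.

I_xx ≈ 1.339 × 10⁷ mm⁴

Break the section into simple shapes (no overlaps), measuring from the bottom-left corner of the bounding box.
Bottom plate: 130 × 16, A = 2 080 mm², y = 8 mm, Ī = 44373.3 mm⁴.
Web plate: 8 × 110, A = 880 mm², y = 71 mm, Ī = 887 333 mm⁴.
Top plate: 90 × 14, A = 1 260 mm², y = 133 mm, Ī = 20 580 mm⁴.
Centroid: ȳ = ΣA·y / ΣA = 58.4597 mm.
Transfer each piece to the centroidal x-axis using Ī + A·d² with d = y − 58.4597:
  bottom plate: d = -50.4597 mm → contributes +5 340 434 mm⁴
  web plate: d = 12.5403 mm → contributes +1 025 721 mm⁴
  top plate: d = 74.5403 mm → contributes +7 021 460 mm⁴
Total I = 13 387 615 mm⁴.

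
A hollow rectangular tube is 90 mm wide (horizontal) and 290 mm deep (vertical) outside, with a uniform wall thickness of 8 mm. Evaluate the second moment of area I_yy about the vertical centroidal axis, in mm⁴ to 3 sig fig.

I_yy ≈ 8.36 × 10⁶ mm⁴

Split into non-overlapping primitives; take the origin at the lower-left of the bounding box.
Outer rectangle: 90 × 290, A = 26 100 mm², x = 45 mm, Ī = 17 617 500 mm⁴.
Inner void (subtracted): 74 × 274, A = 20 276 mm², x = 45 mm, Ī = 9 252 615 mm⁴.
By symmetry the centroid is at mid-width, x̄ = 45 mm.
All pieces are centred on the vertical centroidal axis, so I = ΣĪ (holes subtracted) = 8 364 885 mm⁴.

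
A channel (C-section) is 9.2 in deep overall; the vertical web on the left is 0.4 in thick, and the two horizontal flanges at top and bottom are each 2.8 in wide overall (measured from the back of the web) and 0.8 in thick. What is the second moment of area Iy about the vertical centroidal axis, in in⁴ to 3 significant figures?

Iy ≈ 5.58 in⁴

Treat the section as a set of non-overlapping primitives; coordinates are from the bounding-box lower-left.
Web: 0.4 × 9.2, A = 3.68 in², x = 0.2 in, Ī = 0.049067 in⁴.
Top flange (beyond web): 2.4 × 0.8, A = 1.92 in², x = 1.6 in, Ī = 0.9216 in⁴.
Bottom flange (beyond web): 2.4 × 0.8, A = 1.92 in², x = 1.6 in, Ī = 0.9216 in⁴.
Centroid: x̄ = ΣA·x / ΣA = 0.91489 in.
Transfer each piece to the vertical centroidal axis using Ī + A·d² with d = x − 0.91489:
  web: d = -0.71489 in → contributes +1.9298 in⁴
  top flange (beyond web): d = 0.68511 in → contributes +1.8228 in⁴
  bottom flange (beyond web): d = 0.68511 in → contributes +1.8228 in⁴
Total I = 5.5754 in⁴.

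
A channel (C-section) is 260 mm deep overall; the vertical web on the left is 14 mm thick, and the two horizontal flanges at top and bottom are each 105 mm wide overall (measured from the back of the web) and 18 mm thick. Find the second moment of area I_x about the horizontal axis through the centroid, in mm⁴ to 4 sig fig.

I_x ≈ 6.856 × 10⁷ mm⁴

Treat the section as a set of non-overlapping primitives; coordinates are from the bounding-box lower-left.
Web: 14 × 260, A = 3 640 mm², y = 130 mm, Ī = 20 505 333 mm⁴.
Top flange (beyond web): 91 × 18, A = 1 638 mm², y = 251 mm, Ī = 44 226 mm⁴.
Bottom flange (beyond web): 91 × 18, A = 1 638 mm², y = 9 mm, Ī = 44 226 mm⁴.
By symmetry the centroid is at mid-height, ȳ = 130 mm.
Transfer each piece to the horizontal axis through the centroid using Ī + A·d² with d = y − 130:
  web: d = 0 mm → contributes +20 505 333 mm⁴
  top flange (beyond web): d = 121 mm → contributes +24 026 184 mm⁴
  bottom flange (beyond web): d = -121 mm → contributes +24 026 184 mm⁴
Total I = 68 557 701 mm⁴.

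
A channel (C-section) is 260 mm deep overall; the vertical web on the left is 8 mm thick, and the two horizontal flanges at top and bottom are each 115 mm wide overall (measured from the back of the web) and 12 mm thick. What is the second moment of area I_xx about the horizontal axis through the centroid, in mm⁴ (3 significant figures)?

Break the section into simple shapes (no overlaps), measuring from the bottom-left corner of the bounding box.
Web: 8 × 260, A = 2 080 mm², y = 130 mm, Ī = 11 717 333 mm⁴.
Top flange (beyond web): 107 × 12, A = 1 284 mm², y = 254 mm, Ī = 15 408 mm⁴.
Bottom flange (beyond web): 107 × 12, A = 1 284 mm², y = 6 mm, Ī = 15 408 mm⁴.
By symmetry the centroid is at mid-height, ȳ = 130 mm.
Transfer each piece to the horizontal axis through the centroid using Ī + A·d² with d = y − 130:
  web: d = 0 mm → contributes +11 717 333 mm⁴
  top flange (beyond web): d = 124 mm → contributes +19 758 192 mm⁴
  bottom flange (beyond web): d = -124 mm → contributes +19 758 192 mm⁴
Total I = 51 233 717 mm⁴.

I_xx ≈ 5.12 × 10⁷ mm⁴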